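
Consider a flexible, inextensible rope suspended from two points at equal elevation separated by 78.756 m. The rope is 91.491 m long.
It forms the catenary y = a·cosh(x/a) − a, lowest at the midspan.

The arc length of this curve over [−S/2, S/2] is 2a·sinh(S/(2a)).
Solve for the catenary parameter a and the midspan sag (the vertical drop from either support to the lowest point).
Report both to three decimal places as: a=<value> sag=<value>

seed: a₀ = √(S³/(24(L−S))) = √(78.756³/(24·12.735)) = 39.977937
iter 1: u=0.984993  f(a)=+6.322e-01  f'(a)=-7.011e-01  a ← 39.977937 − (+6.322e-01/-7.011e-01) = 40.879738
iter 2: u=0.963265  f(a)=+2.203e-02  f'(a)=-6.530e-01  a ← 40.879738 − (+2.203e-02/-6.530e-01) = 40.913467
iter 3: u=0.962470  f(a)=+2.887e-05  f'(a)=-6.513e-01  a ← 40.913467 − (+2.887e-05/-6.513e-01) = 40.913511
iter 4: u=0.962469  f(a)=+4.974e-11  f'(a)=-6.513e-01  a ← 40.913511 − (+4.974e-11/-6.513e-01) = 40.913511
iter 5: u=0.962469  f(a)=+1.421e-14  f'(a)=-6.513e-01  a ← 40.913511 − (+1.421e-14/-6.513e-01) = 40.913511
converged: |Δa| < 1e-12 after 5 iterations
sag = a·(cosh(S/(2a)) − 1) = 40.913511·(cosh(0.962469) − 1) = 20.458846
T_max/T_min = cosh(S/(2a)) = 1.500051

a=40.914 sag=20.459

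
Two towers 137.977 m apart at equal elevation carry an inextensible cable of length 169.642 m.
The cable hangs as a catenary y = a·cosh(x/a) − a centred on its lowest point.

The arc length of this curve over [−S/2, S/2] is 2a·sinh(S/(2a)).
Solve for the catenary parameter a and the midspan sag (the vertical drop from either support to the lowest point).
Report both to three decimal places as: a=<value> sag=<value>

a=60.717 sag=43.596

seed: a₀ = √(S³/(24(L−S))) = √(137.977³/(24·31.665)) = 58.791519
iter 1: u=1.173443  f(a)=+2.253e+00  f'(a)=-1.233e+00  a ← 58.791519 − (+2.253e+00/-1.233e+00) = 60.618715
iter 2: u=1.138073  f(a)=+1.093e-01  f'(a)=-1.116e+00  a ← 60.618715 − (+1.093e-01/-1.116e+00) = 60.716650
iter 3: u=1.136237  f(a)=+2.863e-04  f'(a)=-1.110e+00  a ← 60.716650 − (+2.863e-04/-1.110e+00) = 60.716908
iter 4: u=1.136232  f(a)=+1.975e-09  f'(a)=-1.110e+00  a ← 60.716908 − (+1.975e-09/-1.110e+00) = 60.716908
iter 5: u=1.136232  f(a)=+0.000e+00  f'(a)=-1.110e+00  a ← 60.716908 − (+0.000e+00/-1.110e+00) = 60.716908
converged: |Δa| < 1e-12 after 5 iterations
sag = a·(cosh(S/(2a)) − 1) = 60.716908·(cosh(1.136232) − 1) = 43.595819
T_max/T_min = cosh(S/(2a)) = 1.718018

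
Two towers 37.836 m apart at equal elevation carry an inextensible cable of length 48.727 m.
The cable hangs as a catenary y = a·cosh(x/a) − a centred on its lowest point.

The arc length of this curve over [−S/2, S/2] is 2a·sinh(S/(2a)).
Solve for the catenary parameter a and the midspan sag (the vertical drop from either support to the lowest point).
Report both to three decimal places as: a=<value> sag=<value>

seed: a₀ = √(S³/(24(L−S))) = √(37.836³/(24·10.891)) = 14.395221
iter 1: u=1.314186  f(a)=+9.801e-01  f'(a)=-1.791e+00  a ← 14.395221 − (+9.801e-01/-1.791e+00) = 14.942421
iter 2: u=1.266060  f(a)=+5.866e-02  f'(a)=-1.583e+00  a ← 14.942421 − (+5.866e-02/-1.583e+00) = 14.979485
iter 3: u=1.262927  f(a)=+2.397e-04  f'(a)=-1.570e+00  a ← 14.979485 − (+2.397e-04/-1.570e+00) = 14.979637
iter 4: u=1.262914  f(a)=+4.038e-09  f'(a)=-1.570e+00  a ← 14.979637 − (+4.038e-09/-1.570e+00) = 14.979637
iter 5: u=1.262914  f(a)=-7.105e-15  f'(a)=-1.570e+00  a ← 14.979637 − (-7.105e-15/-1.570e+00) = 14.979637
converged: |Δa| < 1e-12 after 5 iterations
sag = a·(cosh(S/(2a)) − 1) = 14.979637·(cosh(1.262914) − 1) = 13.620532
T_max/T_min = cosh(S/(2a)) = 1.909270

a=14.980 sag=13.621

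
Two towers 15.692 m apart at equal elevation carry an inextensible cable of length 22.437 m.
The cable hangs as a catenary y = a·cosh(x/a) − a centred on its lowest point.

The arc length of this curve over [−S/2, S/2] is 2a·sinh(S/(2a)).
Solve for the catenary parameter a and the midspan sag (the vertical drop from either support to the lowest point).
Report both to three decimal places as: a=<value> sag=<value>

a=5.174 sag=7.180

seed: a₀ = √(S³/(24(L−S))) = √(15.692³/(24·6.745)) = 4.885633
iter 1: u=1.605933  f(a)=+9.251e-01  f'(a)=-3.542e+00  a ← 4.885633 − (+9.251e-01/-3.542e+00) = 5.146819
iter 2: u=1.524437  f(a)=+7.937e-02  f'(a)=-2.958e+00  a ← 5.146819 − (+7.937e-02/-2.958e+00) = 5.173649
iter 3: u=1.516531  f(a)=+7.052e-04  f'(a)=-2.906e+00  a ← 5.173649 − (+7.052e-04/-2.906e+00) = 5.173891
iter 4: u=1.516460  f(a)=+5.677e-08  f'(a)=-2.905e+00  a ← 5.173891 − (+5.677e-08/-2.905e+00) = 5.173892
iter 5: u=1.516460  f(a)=+7.105e-15  f'(a)=-2.905e+00  a ← 5.173892 − (+7.105e-15/-2.905e+00) = 5.173892
converged: |Δa| < 1e-12 after 5 iterations
sag = a·(cosh(S/(2a)) − 1) = 5.173892·(cosh(1.516460) − 1) = 7.180213
T_max/T_min = cosh(S/(2a)) = 2.387778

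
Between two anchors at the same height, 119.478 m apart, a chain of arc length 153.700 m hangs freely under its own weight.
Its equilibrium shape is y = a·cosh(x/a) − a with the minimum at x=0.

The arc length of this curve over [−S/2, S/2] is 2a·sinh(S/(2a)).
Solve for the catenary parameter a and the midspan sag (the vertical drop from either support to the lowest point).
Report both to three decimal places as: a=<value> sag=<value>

a=47.411 sag=42.887

seed: a₀ = √(S³/(24(L−S))) = √(119.478³/(24·34.222)) = 45.569431
iter 1: u=1.310945  f(a)=+3.064e+00  f'(a)=-1.776e+00  a ← 45.569431 − (+3.064e+00/-1.776e+00) = 47.294158
iter 2: u=1.263137  f(a)=+1.825e-01  f'(a)=-1.571e+00  a ← 47.294158 − (+1.825e-01/-1.571e+00) = 47.410384
iter 3: u=1.260040  f(a)=+7.387e-04  f'(a)=-1.558e+00  a ← 47.410384 − (+7.387e-04/-1.558e+00) = 47.410858
iter 4: u=1.260028  f(a)=+1.221e-08  f'(a)=-1.558e+00  a ← 47.410858 − (+1.221e-08/-1.558e+00) = 47.410858
iter 5: u=1.260028  f(a)=-2.842e-14  f'(a)=-1.558e+00  a ← 47.410858 − (-2.842e-14/-1.558e+00) = 47.410858
converged: |Δa| < 1e-12 after 5 iterations
sag = a·(cosh(S/(2a)) − 1) = 47.410858·(cosh(1.260028) − 1) = 42.887049
T_max/T_min = cosh(S/(2a)) = 1.904583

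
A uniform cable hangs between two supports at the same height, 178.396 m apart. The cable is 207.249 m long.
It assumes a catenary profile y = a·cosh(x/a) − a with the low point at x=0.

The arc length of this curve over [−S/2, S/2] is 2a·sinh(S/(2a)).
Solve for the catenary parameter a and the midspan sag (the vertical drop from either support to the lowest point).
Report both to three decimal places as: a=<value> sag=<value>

seed: a₀ = √(S³/(24(L−S))) = √(178.396³/(24·28.853)) = 90.547520
iter 1: u=0.985096  f(a)=+1.433e+00  f'(a)=-7.013e-01  a ← 90.547520 − (+1.433e+00/-7.013e-01) = 92.590437
iter 2: u=0.963361  f(a)=+4.992e-02  f'(a)=-6.532e-01  a ← 92.590437 − (+4.992e-02/-6.532e-01) = 92.666863
iter 3: u=0.962566  f(a)=+6.546e-05  f'(a)=-6.515e-01  a ← 92.666863 − (+6.546e-05/-6.515e-01) = 92.666963
iter 4: u=0.962565  f(a)=+1.129e-10  f'(a)=-6.515e-01  a ← 92.666963 − (+1.129e-10/-6.515e-01) = 92.666963
iter 5: u=0.962565  f(a)=+2.842e-14  f'(a)=-6.515e-01  a ← 92.666963 − (+2.842e-14/-6.515e-01) = 92.666963
converged: |Δa| < 1e-12 after 5 iterations
sag = a·(cosh(S/(2a)) − 1) = 92.666963·(cosh(0.962565) − 1) = 46.348155
T_max/T_min = cosh(S/(2a)) = 1.500158

a=92.667 sag=46.348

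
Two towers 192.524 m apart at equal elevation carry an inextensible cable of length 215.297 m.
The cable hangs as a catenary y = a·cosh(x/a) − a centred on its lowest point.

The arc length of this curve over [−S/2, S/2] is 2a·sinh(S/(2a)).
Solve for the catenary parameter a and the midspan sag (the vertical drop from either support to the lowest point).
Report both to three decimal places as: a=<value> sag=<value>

a=116.239 sag=42.190

seed: a₀ = √(S³/(24(L−S))) = √(192.524³/(24·22.773)) = 114.264565
iter 1: u=0.842448  f(a)=+8.219e-01  f'(a)=-4.276e-01  a ← 114.264565 − (+8.219e-01/-4.276e-01) = 116.186641
iter 2: u=0.828512  f(a)=+2.120e-02  f'(a)=-4.058e-01  a ← 116.186641 − (+2.120e-02/-4.058e-01) = 116.238875
iter 3: u=0.828139  f(a)=+1.493e-05  f'(a)=-4.052e-01  a ← 116.238875 − (+1.493e-05/-4.052e-01) = 116.238912
iter 4: u=0.828139  f(a)=+7.418e-12  f'(a)=-4.052e-01  a ← 116.238912 − (+7.418e-12/-4.052e-01) = 116.238912
converged: |Δa| < 1e-12 after 4 iterations
sag = a·(cosh(S/(2a)) − 1) = 116.238912·(cosh(0.828139) − 1) = 42.189887
T_max/T_min = cosh(S/(2a)) = 1.362958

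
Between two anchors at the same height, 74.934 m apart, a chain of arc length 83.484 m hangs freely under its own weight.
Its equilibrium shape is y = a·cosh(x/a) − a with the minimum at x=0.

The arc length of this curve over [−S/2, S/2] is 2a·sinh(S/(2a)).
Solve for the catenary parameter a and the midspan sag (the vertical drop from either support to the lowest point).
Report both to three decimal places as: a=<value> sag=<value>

a=46.038 sag=16.106

seed: a₀ = √(S³/(24(L−S))) = √(74.934³/(24·8.550)) = 45.282427
iter 1: u=0.827407  f(a)=+2.975e-01  f'(a)=-4.041e-01  a ← 45.282427 − (+2.975e-01/-4.041e-01) = 46.018549
iter 2: u=0.814172  f(a)=+7.409e-03  f'(a)=-3.842e-01  a ← 46.018549 − (+7.409e-03/-3.842e-01) = 46.037833
iter 3: u=0.813831  f(a)=+4.856e-06  f'(a)=-3.837e-01  a ← 46.037833 − (+4.856e-06/-3.837e-01) = 46.037846
iter 4: u=0.813830  f(a)=+2.089e-12  f'(a)=-3.837e-01  a ← 46.037846 − (+2.089e-12/-3.837e-01) = 46.037846
converged: |Δa| < 1e-12 after 4 iterations
sag = a·(cosh(S/(2a)) − 1) = 46.037846·(cosh(0.813830) − 1) = 16.106163
T_max/T_min = cosh(S/(2a)) = 1.349846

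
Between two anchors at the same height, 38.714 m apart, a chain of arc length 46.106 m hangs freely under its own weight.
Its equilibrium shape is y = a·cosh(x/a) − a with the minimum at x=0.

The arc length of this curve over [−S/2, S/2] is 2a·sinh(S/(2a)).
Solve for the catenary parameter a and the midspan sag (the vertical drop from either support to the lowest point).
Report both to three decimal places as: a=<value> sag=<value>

seed: a₀ = √(S³/(24(L−S))) = √(38.714³/(24·7.392)) = 18.084873
iter 1: u=1.070342  f(a)=+4.352e-01  f'(a)=-9.150e-01  a ← 18.084873 − (+4.352e-01/-9.150e-01) = 18.560435
iter 2: u=1.042917  f(a)=+1.776e-02  f'(a)=-8.418e-01  a ← 18.560435 − (+1.776e-02/-8.418e-01) = 18.581529
iter 3: u=1.041733  f(a)=+3.234e-05  f'(a)=-8.387e-01  a ← 18.581529 − (+3.234e-05/-8.387e-01) = 18.581567
iter 4: u=1.041731  f(a)=+1.078e-10  f'(a)=-8.387e-01  a ← 18.581567 − (+1.078e-10/-8.387e-01) = 18.581567
iter 5: u=1.041731  f(a)=-7.105e-15  f'(a)=-8.387e-01  a ← 18.581567 − (-7.105e-15/-8.387e-01) = 18.581567
converged: |Δa| < 1e-12 after 5 iterations
sag = a·(cosh(S/(2a)) − 1) = 18.581567·(cosh(1.041731) − 1) = 11.027814
T_max/T_min = cosh(S/(2a)) = 1.593481

a=18.582 sag=11.028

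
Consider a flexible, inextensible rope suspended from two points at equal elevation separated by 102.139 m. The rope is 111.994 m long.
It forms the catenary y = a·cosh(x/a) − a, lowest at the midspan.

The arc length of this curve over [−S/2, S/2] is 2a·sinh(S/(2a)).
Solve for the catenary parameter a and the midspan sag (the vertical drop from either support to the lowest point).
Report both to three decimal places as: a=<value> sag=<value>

a=68.071 sag=20.073

seed: a₀ = √(S³/(24(L−S))) = √(102.139³/(24·9.855)) = 67.120235
iter 1: u=0.760866  f(a)=+2.892e-01  f'(a)=-3.110e-01  a ← 67.120235 − (+2.892e-01/-3.110e-01) = 68.050197
iter 2: u=0.750468  f(a)=+6.121e-03  f'(a)=-2.980e-01  a ← 68.050197 − (+6.121e-03/-2.980e-01) = 68.070738
iter 3: u=0.750242  f(a)=+2.873e-06  f'(a)=-2.977e-01  a ← 68.070738 − (+2.873e-06/-2.977e-01) = 68.070748
iter 4: u=0.750242  f(a)=+6.253e-13  f'(a)=-2.977e-01  a ← 68.070748 − (+6.253e-13/-2.977e-01) = 68.070748
converged: |Δa| < 1e-12 after 4 iterations
sag = a·(cosh(S/(2a)) − 1) = 68.070748·(cosh(0.750242) − 1) = 20.072832
T_max/T_min = cosh(S/(2a)) = 1.294882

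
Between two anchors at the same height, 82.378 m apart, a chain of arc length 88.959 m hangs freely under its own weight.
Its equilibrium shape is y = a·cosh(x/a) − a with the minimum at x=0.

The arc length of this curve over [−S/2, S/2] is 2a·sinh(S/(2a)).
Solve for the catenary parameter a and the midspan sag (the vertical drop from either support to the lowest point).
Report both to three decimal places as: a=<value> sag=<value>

seed: a₀ = √(S³/(24(L−S))) = √(82.378³/(24·6.581)) = 59.492922
iter 1: u=0.692334  f(a)=+1.595e-01  f'(a)=-2.320e-01  a ← 59.492922 − (+1.595e-01/-2.320e-01) = 60.180500
iter 2: u=0.684424  f(a)=+2.808e-03  f'(a)=-2.239e-01  a ← 60.180500 − (+2.808e-03/-2.239e-01) = 60.193040
iter 3: u=0.684282  f(a)=+9.044e-07  f'(a)=-2.238e-01  a ← 60.193040 − (+9.044e-07/-2.238e-01) = 60.193044
iter 4: u=0.684282  f(a)=+7.105e-14  f'(a)=-2.238e-01  a ← 60.193044 − (+7.105e-14/-2.238e-01) = 60.193044
converged: |Δa| < 1e-12 after 4 iterations
sag = a·(cosh(S/(2a)) − 1) = 60.193044·(cosh(0.684282) − 1) = 14.650984
T_max/T_min = cosh(S/(2a)) = 1.243400

a=60.193 sag=14.651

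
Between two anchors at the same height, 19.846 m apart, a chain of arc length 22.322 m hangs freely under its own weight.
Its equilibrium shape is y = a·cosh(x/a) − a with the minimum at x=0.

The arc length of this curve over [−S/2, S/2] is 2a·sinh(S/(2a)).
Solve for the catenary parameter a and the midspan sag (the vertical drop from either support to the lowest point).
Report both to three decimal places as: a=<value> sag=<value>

a=11.678 sag=4.476

seed: a₀ = √(S³/(24(L−S))) = √(19.846³/(24·2.476)) = 11.469079
iter 1: u=0.865196  f(a)=+9.434e-02  f'(a)=-4.650e-01  a ← 11.469079 − (+9.434e-02/-4.650e-01) = 11.671978
iter 2: u=0.850156  f(a)=+2.562e-03  f'(a)=-4.400e-01  a ← 11.671978 − (+2.562e-03/-4.400e-01) = 11.677800
iter 3: u=0.849732  f(a)=+2.006e-06  f'(a)=-4.393e-01  a ← 11.677800 − (+2.006e-06/-4.393e-01) = 11.677804
iter 4: u=0.849732  f(a)=+1.229e-12  f'(a)=-4.393e-01  a ← 11.677804 − (+1.229e-12/-4.393e-01) = 11.677804
converged: |Δa| < 1e-12 after 4 iterations
sag = a·(cosh(S/(2a)) − 1) = 11.677804·(cosh(0.849732) − 1) = 4.475803
T_max/T_min = cosh(S/(2a)) = 1.383274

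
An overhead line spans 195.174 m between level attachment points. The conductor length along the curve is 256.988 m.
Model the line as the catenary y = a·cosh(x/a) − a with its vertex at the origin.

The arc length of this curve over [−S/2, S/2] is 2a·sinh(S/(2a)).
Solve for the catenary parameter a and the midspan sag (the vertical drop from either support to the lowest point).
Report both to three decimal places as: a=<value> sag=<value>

seed: a₀ = √(S³/(24(L−S))) = √(195.174³/(24·61.814)) = 70.791954
iter 1: u=1.378504  f(a)=+6.146e+00  f'(a)=-2.102e+00  a ← 70.791954 − (+6.146e+00/-2.102e+00) = 73.716490
iter 2: u=1.323815  f(a)=+4.014e-01  f'(a)=-1.835e+00  a ← 73.716490 − (+4.014e-01/-1.835e+00) = 73.935198
iter 3: u=1.319899  f(a)=+1.976e-03  f'(a)=-1.817e+00  a ← 73.935198 − (+1.976e-03/-1.817e+00) = 73.936286
iter 4: u=1.319880  f(a)=+4.844e-08  f'(a)=-1.817e+00  a ← 73.936286 − (+4.844e-08/-1.817e+00) = 73.936286
iter 5: u=1.319880  f(a)=-5.684e-14  f'(a)=-1.817e+00  a ← 73.936286 − (-5.684e-14/-1.817e+00) = 73.936286
converged: |Δa| < 1e-12 after 5 iterations
sag = a·(cosh(S/(2a)) − 1) = 73.936286·(cosh(1.319880) − 1) = 74.311083
T_max/T_min = cosh(S/(2a)) = 2.005069

a=73.936 sag=74.311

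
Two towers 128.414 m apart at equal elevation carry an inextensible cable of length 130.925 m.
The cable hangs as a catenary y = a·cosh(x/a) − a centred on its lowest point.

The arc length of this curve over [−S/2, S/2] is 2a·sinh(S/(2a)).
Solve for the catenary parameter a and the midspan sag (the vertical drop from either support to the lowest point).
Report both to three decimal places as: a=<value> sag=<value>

a=187.999 sag=11.071

seed: a₀ = √(S³/(24(L−S))) = √(128.414³/(24·2.511)) = 187.451787
iter 1: u=0.342525  f(a)=+1.477e-02  f'(a)=-2.711e-02  a ← 187.451787 − (+1.477e-02/-2.711e-02) = 187.996718
iter 2: u=0.341533  f(a)=+6.466e-05  f'(a)=-2.687e-02  a ← 187.996718 − (+6.466e-05/-2.687e-02) = 187.999124
iter 3: u=0.341528  f(a)=+1.251e-09  f'(a)=-2.687e-02  a ← 187.999124 − (+1.251e-09/-2.687e-02) = 187.999124
iter 4: u=0.341528  f(a)=+0.000e+00  f'(a)=-2.687e-02  a ← 187.999124 − (+0.000e+00/-2.687e-02) = 187.999124
converged: |Δa| < 1e-12 after 4 iterations
sag = a·(cosh(S/(2a)) − 1) = 187.999124·(cosh(0.341528) − 1) = 11.071239
T_max/T_min = cosh(S/(2a)) = 1.058890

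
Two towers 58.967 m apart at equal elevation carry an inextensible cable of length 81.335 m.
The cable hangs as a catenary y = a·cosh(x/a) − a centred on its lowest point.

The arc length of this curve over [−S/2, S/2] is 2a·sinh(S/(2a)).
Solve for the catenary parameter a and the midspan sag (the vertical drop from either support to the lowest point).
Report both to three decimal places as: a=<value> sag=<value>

a=20.570 sag=25.004

seed: a₀ = √(S³/(24(L−S))) = √(58.967³/(24·22.368)) = 19.543140
iter 1: u=1.508637  f(a)=+2.688e+00  f'(a)=-2.854e+00  a ← 19.543140 − (+2.688e+00/-2.854e+00) = 20.484838
iter 2: u=1.439284  f(a)=+2.065e-01  f'(a)=-2.431e+00  a ← 20.484838 − (+2.065e-01/-2.431e+00) = 20.569773
iter 3: u=1.433341  f(a)=+1.443e-03  f'(a)=-2.397e+00  a ← 20.569773 − (+1.443e-03/-2.397e+00) = 20.570375
iter 4: u=1.433299  f(a)=+7.152e-08  f'(a)=-2.397e+00  a ← 20.570375 − (+7.152e-08/-2.397e+00) = 20.570375
iter 5: u=1.433299  f(a)=+1.421e-14  f'(a)=-2.397e+00  a ← 20.570375 − (+1.421e-14/-2.397e+00) = 20.570375
converged: |Δa| < 1e-12 after 5 iterations
sag = a·(cosh(S/(2a)) − 1) = 20.570375·(cosh(1.433299) − 1) = 25.003586
T_max/T_min = cosh(S/(2a)) = 2.215514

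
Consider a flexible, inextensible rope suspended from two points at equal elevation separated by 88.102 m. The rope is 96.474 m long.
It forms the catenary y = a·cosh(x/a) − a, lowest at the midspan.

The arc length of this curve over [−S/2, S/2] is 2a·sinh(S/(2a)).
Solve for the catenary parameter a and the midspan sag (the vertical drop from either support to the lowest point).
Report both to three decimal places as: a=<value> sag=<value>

a=59.153 sag=17.175

seed: a₀ = √(S³/(24(L−S))) = √(88.102³/(24·8.372)) = 58.338925
iter 1: u=0.755088  f(a)=+2.419e-01  f'(a)=-3.037e-01  a ← 58.338925 − (+2.419e-01/-3.037e-01) = 59.135510
iter 2: u=0.744916  f(a)=+5.044e-03  f'(a)=-2.912e-01  a ← 59.135510 − (+5.044e-03/-2.912e-01) = 59.152835
iter 3: u=0.744698  f(a)=+2.297e-06  f'(a)=-2.909e-01  a ← 59.152835 − (+2.297e-06/-2.909e-01) = 59.152842
iter 4: u=0.744698  f(a)=+4.974e-13  f'(a)=-2.909e-01  a ← 59.152842 − (+4.974e-13/-2.909e-01) = 59.152842
converged: |Δa| < 1e-12 after 4 iterations
sag = a·(cosh(S/(2a)) − 1) = 59.152842·(cosh(0.744698) − 1) = 17.174524
T_max/T_min = cosh(S/(2a)) = 1.290341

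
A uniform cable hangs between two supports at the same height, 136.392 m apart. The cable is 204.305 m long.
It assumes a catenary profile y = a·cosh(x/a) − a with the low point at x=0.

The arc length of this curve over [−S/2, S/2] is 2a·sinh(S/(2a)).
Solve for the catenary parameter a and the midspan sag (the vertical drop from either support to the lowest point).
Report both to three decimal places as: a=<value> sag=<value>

seed: a₀ = √(S³/(24(L−S))) = √(136.392³/(24·67.913)) = 39.454929
iter 1: u=1.728453  f(a)=+1.090e+01  f'(a)=-4.587e+00  a ← 39.454929 − (+1.090e+01/-4.587e+00) = 41.830536
iter 2: u=1.630292  f(a)=+1.062e+00  f'(a)=-3.733e+00  a ← 41.830536 − (+1.062e+00/-3.733e+00) = 42.114962
iter 3: u=1.619282  f(a)=+1.248e-02  f'(a)=-3.646e+00  a ← 42.114962 − (+1.248e-02/-3.646e+00) = 42.118386
iter 4: u=1.619150  f(a)=+1.770e-06  f'(a)=-3.645e+00  a ← 42.118386 − (+1.770e-06/-3.645e+00) = 42.118386
iter 5: u=1.619150  f(a)=-5.684e-14  f'(a)=-3.645e+00  a ← 42.118386 − (-5.684e-14/-3.645e+00) = 42.118386
converged: |Δa| < 1e-12 after 5 iterations
sag = a·(cosh(S/(2a)) − 1) = 42.118386·(cosh(1.619150) − 1) = 68.376373
T_max/T_min = cosh(S/(2a)) = 2.623433

a=42.118 sag=68.376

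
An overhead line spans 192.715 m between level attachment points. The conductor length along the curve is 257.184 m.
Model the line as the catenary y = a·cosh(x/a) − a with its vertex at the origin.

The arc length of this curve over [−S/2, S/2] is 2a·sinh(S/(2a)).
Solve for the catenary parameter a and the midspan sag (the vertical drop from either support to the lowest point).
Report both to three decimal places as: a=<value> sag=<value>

a=71.193 sag=75.791

seed: a₀ = √(S³/(24(L−S))) = √(192.715³/(24·64.469)) = 68.013041
iter 1: u=1.416750  f(a)=+6.788e+00  f'(a)=-2.305e+00  a ← 68.013041 − (+6.788e+00/-2.305e+00) = 70.958447
iter 2: u=1.357943  f(a)=+4.659e-01  f'(a)=-1.998e+00  a ← 70.958447 − (+4.659e-01/-1.998e+00) = 71.191586
iter 3: u=1.353496  f(a)=+2.552e-03  f'(a)=-1.976e+00  a ← 71.191586 − (+2.552e-03/-1.976e+00) = 71.192877
iter 4: u=1.353471  f(a)=+7.748e-08  f'(a)=-1.976e+00  a ← 71.192877 − (+7.748e-08/-1.976e+00) = 71.192877
iter 5: u=1.353471  f(a)=+0.000e+00  f'(a)=-1.976e+00  a ← 71.192877 − (+0.000e+00/-1.976e+00) = 71.192877
converged: |Δa| < 1e-12 after 5 iterations
sag = a·(cosh(S/(2a)) − 1) = 71.192877·(cosh(1.353471) − 1) = 75.791231
T_max/T_min = cosh(S/(2a)) = 2.064590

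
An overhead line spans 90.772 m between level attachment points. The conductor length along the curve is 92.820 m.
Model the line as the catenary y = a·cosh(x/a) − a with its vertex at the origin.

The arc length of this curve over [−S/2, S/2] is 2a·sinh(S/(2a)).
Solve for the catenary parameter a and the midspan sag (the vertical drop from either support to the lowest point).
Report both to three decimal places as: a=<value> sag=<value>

seed: a₀ = √(S³/(24(L−S))) = √(90.772³/(24·2.048)) = 123.355143
iter 1: u=0.367930  f(a)=+1.391e-02  f'(a)=-3.366e-02  a ← 123.355143 − (+1.391e-02/-3.366e-02) = 123.768341
iter 2: u=0.366701  f(a)=+7.019e-05  f'(a)=-3.332e-02  a ← 123.768341 − (+7.019e-05/-3.332e-02) = 123.770448
iter 3: u=0.366695  f(a)=+1.808e-09  f'(a)=-3.332e-02  a ← 123.770448 − (+1.808e-09/-3.332e-02) = 123.770448
iter 4: u=0.366695  f(a)=+0.000e+00  f'(a)=-3.332e-02  a ← 123.770448 − (+0.000e+00/-3.332e-02) = 123.770448
converged: |Δa| < 1e-12 after 4 iterations
sag = a·(cosh(S/(2a)) − 1) = 123.770448·(cosh(0.366695) − 1) = 8.415073
T_max/T_min = cosh(S/(2a)) = 1.067989

a=123.770 sag=8.415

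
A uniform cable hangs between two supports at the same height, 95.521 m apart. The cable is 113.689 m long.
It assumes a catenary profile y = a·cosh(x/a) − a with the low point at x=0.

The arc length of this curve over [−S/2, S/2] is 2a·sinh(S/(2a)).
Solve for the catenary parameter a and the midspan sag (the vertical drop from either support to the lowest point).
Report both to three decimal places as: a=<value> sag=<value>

a=45.932 sag=27.151

seed: a₀ = √(S³/(24(L−S))) = √(95.521³/(24·18.168)) = 44.708398
iter 1: u=1.068267  f(a)=+1.065e+00  f'(a)=-9.093e-01  a ← 44.708398 − (+1.065e+00/-9.093e-01) = 45.879880
iter 2: u=1.040990  f(a)=+4.331e-02  f'(a)=-8.368e-01  a ← 45.879880 − (+4.331e-02/-8.368e-01) = 45.931635
iter 3: u=1.039817  f(a)=+7.829e-05  f'(a)=-8.337e-01  a ← 45.931635 − (+7.829e-05/-8.337e-01) = 45.931729
iter 4: u=1.039815  f(a)=+2.568e-10  f'(a)=-8.337e-01  a ← 45.931729 − (+2.568e-10/-8.337e-01) = 45.931729
iter 5: u=1.039815  f(a)=+2.842e-14  f'(a)=-8.337e-01  a ← 45.931729 − (+2.842e-14/-8.337e-01) = 45.931729
converged: |Δa| < 1e-12 after 5 iterations
sag = a·(cosh(S/(2a)) − 1) = 45.931729·(cosh(1.039815) − 1) = 27.150560
T_max/T_min = cosh(S/(2a)) = 1.591107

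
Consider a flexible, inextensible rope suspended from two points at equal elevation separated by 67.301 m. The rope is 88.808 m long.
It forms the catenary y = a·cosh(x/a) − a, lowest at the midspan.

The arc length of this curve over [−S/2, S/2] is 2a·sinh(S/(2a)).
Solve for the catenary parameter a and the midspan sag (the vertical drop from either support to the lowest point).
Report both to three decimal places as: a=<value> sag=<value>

a=25.390 sag=25.760

seed: a₀ = √(S³/(24(L−S))) = √(67.301³/(24·21.507)) = 24.301705
iter 1: u=1.384697  f(a)=+2.159e+00  f'(a)=-2.133e+00  a ← 24.301705 − (+2.159e+00/-2.133e+00) = 25.313460
iter 2: u=1.329352  f(a)=+1.421e-01  f'(a)=-1.861e+00  a ← 25.313460 − (+1.421e-01/-1.861e+00) = 25.389830
iter 3: u=1.325353  f(a)=+7.121e-04  f'(a)=-1.842e+00  a ← 25.389830 − (+7.121e-04/-1.842e+00) = 25.390217
iter 4: u=1.325333  f(a)=+1.808e-08  f'(a)=-1.842e+00  a ← 25.390217 − (+1.808e-08/-1.842e+00) = 25.390217
iter 5: u=1.325333  f(a)=-1.421e-14  f'(a)=-1.842e+00  a ← 25.390217 − (-1.421e-14/-1.842e+00) = 25.390217
converged: |Δa| < 1e-12 after 5 iterations
sag = a·(cosh(S/(2a)) − 1) = 25.390217·(cosh(1.325333) − 1) = 25.760329
T_max/T_min = cosh(S/(2a)) = 2.014577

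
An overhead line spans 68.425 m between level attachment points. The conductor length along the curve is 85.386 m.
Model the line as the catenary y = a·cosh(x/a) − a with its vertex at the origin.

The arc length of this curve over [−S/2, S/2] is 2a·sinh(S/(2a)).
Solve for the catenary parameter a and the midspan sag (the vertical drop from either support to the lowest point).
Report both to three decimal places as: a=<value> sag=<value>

a=29.042 sag=22.592

seed: a₀ = √(S³/(24(L−S))) = √(68.425³/(24·16.961)) = 28.053746
iter 1: u=1.219534  f(a)=+1.307e+00  f'(a)=-1.399e+00  a ← 28.053746 − (+1.307e+00/-1.399e+00) = 28.988003
iter 2: u=1.180230  f(a)=+6.812e-02  f'(a)=-1.256e+00  a ← 28.988003 − (+6.812e-02/-1.256e+00) = 29.042221
iter 3: u=1.178026  f(a)=+2.076e-04  f'(a)=-1.249e+00  a ← 29.042221 − (+2.076e-04/-1.249e+00) = 29.042387
iter 4: u=1.178020  f(a)=+1.942e-09  f'(a)=-1.249e+00  a ← 29.042387 − (+1.942e-09/-1.249e+00) = 29.042387
iter 5: u=1.178020  f(a)=+0.000e+00  f'(a)=-1.249e+00  a ← 29.042387 − (+0.000e+00/-1.249e+00) = 29.042387
converged: |Δa| < 1e-12 after 5 iterations
sag = a·(cosh(S/(2a)) − 1) = 29.042387·(cosh(1.178020) − 1) = 22.592412
T_max/T_min = cosh(S/(2a)) = 1.777912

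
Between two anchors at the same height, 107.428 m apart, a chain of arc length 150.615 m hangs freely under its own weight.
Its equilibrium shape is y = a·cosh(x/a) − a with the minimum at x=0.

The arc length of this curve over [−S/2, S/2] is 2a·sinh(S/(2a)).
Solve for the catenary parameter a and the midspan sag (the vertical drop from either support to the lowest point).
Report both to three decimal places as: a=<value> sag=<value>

seed: a₀ = √(S³/(24(L−S))) = √(107.428³/(24·43.187)) = 34.585503
iter 1: u=1.553078  f(a)=+5.518e+00  f'(a)=-3.154e+00  a ← 34.585503 − (+5.518e+00/-3.154e+00) = 36.334937
iter 2: u=1.478302  f(a)=+4.463e-01  f'(a)=-2.663e+00  a ← 36.334937 − (+4.463e-01/-2.663e+00) = 36.502549
iter 3: u=1.471514  f(a)=+3.488e-03  f'(a)=-2.621e+00  a ← 36.502549 − (+3.488e-03/-2.621e+00) = 36.503879
iter 4: u=1.471460  f(a)=+2.166e-07  f'(a)=-2.621e+00  a ← 36.503879 − (+2.166e-07/-2.621e+00) = 36.503879
iter 5: u=1.471460  f(a)=+0.000e+00  f'(a)=-2.621e+00  a ← 36.503879 − (+0.000e+00/-2.621e+00) = 36.503879
converged: |Δa| < 1e-12 after 5 iterations
sag = a·(cosh(S/(2a)) − 1) = 36.503879·(cosh(1.471460) − 1) = 47.184547
T_max/T_min = cosh(S/(2a)) = 2.292590

a=36.504 sag=47.185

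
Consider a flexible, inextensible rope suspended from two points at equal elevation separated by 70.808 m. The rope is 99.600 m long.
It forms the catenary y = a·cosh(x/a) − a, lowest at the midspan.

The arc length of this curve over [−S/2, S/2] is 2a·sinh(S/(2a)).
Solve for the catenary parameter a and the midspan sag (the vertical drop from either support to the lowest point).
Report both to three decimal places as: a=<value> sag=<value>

seed: a₀ = √(S³/(24(L−S))) = √(70.808³/(24·28.792)) = 22.666369
iter 1: u=1.561962  f(a)=+3.723e+00  f'(a)=-3.217e+00  a ← 22.666369 − (+3.723e+00/-3.217e+00) = 23.823817
iter 2: u=1.486076  f(a)=+3.042e-01  f'(a)=-2.711e+00  a ← 23.823817 − (+3.042e-01/-2.711e+00) = 23.936036
iter 3: u=1.479109  f(a)=+2.430e-03  f'(a)=-2.668e+00  a ← 23.936036 − (+2.430e-03/-2.668e+00) = 23.936947
iter 4: u=1.479052  f(a)=+1.578e-07  f'(a)=-2.667e+00  a ← 23.936947 − (+1.578e-07/-2.667e+00) = 23.936947
iter 5: u=1.479052  f(a)=+0.000e+00  f'(a)=-2.667e+00  a ← 23.936947 − (+0.000e+00/-2.667e+00) = 23.936947
converged: |Δa| < 1e-12 after 5 iterations
sag = a·(cosh(S/(2a)) − 1) = 23.936947·(cosh(1.479052) − 1) = 31.317170
T_max/T_min = cosh(S/(2a)) = 2.308319

a=23.937 sag=31.317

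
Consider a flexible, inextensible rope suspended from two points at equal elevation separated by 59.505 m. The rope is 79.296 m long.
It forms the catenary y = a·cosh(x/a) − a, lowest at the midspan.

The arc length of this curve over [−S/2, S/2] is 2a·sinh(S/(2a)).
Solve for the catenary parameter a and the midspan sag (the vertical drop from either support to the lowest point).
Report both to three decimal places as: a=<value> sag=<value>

a=22.041 sag=23.322

seed: a₀ = √(S³/(24(L−S))) = √(59.505³/(24·19.791)) = 21.061568
iter 1: u=1.412644  f(a)=+2.071e+00  f'(a)=-2.282e+00  a ← 21.061568 − (+2.071e+00/-2.282e+00) = 21.969137
iter 2: u=1.354286  f(a)=+1.414e-01  f'(a)=-1.980e+00  a ← 21.969137 − (+1.414e-01/-1.980e+00) = 22.040543
iter 3: u=1.349899  f(a)=+7.658e-04  f'(a)=-1.959e+00  a ← 22.040543 − (+7.658e-04/-1.959e+00) = 22.040933
iter 4: u=1.349875  f(a)=+2.273e-08  f'(a)=-1.959e+00  a ← 22.040933 − (+2.273e-08/-1.959e+00) = 22.040933
iter 5: u=1.349875  f(a)=+2.842e-14  f'(a)=-1.959e+00  a ← 22.040933 − (+2.842e-14/-1.959e+00) = 22.040933
converged: |Δa| < 1e-12 after 5 iterations
sag = a·(cosh(S/(2a)) − 1) = 22.040933·(cosh(1.349875) − 1) = 23.321679
T_max/T_min = cosh(S/(2a)) = 2.058108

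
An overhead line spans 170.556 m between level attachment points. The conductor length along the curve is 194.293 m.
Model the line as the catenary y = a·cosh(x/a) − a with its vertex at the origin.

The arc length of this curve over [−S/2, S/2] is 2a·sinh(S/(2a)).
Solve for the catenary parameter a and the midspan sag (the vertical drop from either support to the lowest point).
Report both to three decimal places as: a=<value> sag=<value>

a=95.210 sag=40.813

seed: a₀ = √(S³/(24(L−S))) = √(170.556³/(24·23.737)) = 93.321555
iter 1: u=0.913808  f(a)=+1.011e+00  f'(a)=-5.525e-01  a ← 93.321555 − (+1.011e+00/-5.525e-01) = 95.151498
iter 2: u=0.896234  f(a)=+3.050e-02  f'(a)=-5.196e-01  a ← 95.151498 − (+3.050e-02/-5.196e-01) = 95.210204
iter 3: u=0.895681  f(a)=+2.968e-05  f'(a)=-5.186e-01  a ← 95.210204 − (+2.968e-05/-5.186e-01) = 95.210261
iter 4: u=0.895681  f(a)=+2.819e-11  f'(a)=-5.186e-01  a ← 95.210261 − (+2.819e-11/-5.186e-01) = 95.210261
converged: |Δa| < 1e-12 after 4 iterations
sag = a·(cosh(S/(2a)) − 1) = 95.210261·(cosh(0.895681) − 1) = 40.813400
T_max/T_min = cosh(S/(2a)) = 1.428666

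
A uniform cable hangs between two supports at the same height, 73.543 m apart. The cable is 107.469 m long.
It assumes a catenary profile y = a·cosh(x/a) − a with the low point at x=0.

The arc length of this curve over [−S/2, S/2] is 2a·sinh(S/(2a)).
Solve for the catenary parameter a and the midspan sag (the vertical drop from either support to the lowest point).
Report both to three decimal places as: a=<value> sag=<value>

seed: a₀ = √(S³/(24(L−S))) = √(73.543³/(24·33.926)) = 22.102432
iter 1: u=1.663686  f(a)=+5.017e+00  f'(a)=-4.008e+00  a ← 22.102432 − (+5.017e+00/-4.008e+00) = 23.354100
iter 2: u=1.574520  f(a)=+4.577e-01  f'(a)=-3.307e+00  a ← 23.354100 − (+4.577e-01/-3.307e+00) = 23.492494
iter 3: u=1.565245  f(a)=+4.655e-03  f'(a)=-3.240e+00  a ← 23.492494 − (+4.655e-03/-3.240e+00) = 23.493930
iter 4: u=1.565149  f(a)=+4.922e-07  f'(a)=-3.240e+00  a ← 23.493930 − (+4.922e-07/-3.240e+00) = 23.493930
iter 5: u=1.565149  f(a)=+0.000e+00  f'(a)=-3.240e+00  a ← 23.493930 − (+0.000e+00/-3.240e+00) = 23.493930
converged: |Δa| < 1e-12 after 5 iterations
sag = a·(cosh(S/(2a)) − 1) = 23.493930·(cosh(1.565149) − 1) = 35.152137
T_max/T_min = cosh(S/(2a)) = 2.496222

a=23.494 sag=35.152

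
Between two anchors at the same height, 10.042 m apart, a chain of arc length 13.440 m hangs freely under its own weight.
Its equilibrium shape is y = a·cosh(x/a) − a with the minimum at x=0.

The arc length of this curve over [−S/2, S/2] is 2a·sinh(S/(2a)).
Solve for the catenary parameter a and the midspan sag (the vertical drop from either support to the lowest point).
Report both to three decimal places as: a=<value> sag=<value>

seed: a₀ = √(S³/(24(L−S))) = √(10.042³/(24·3.398)) = 3.523814
iter 1: u=1.424876  f(a)=+3.621e-01  f'(a)=-2.350e+00  a ← 3.523814 − (+3.621e-01/-2.350e+00) = 3.677922
iter 2: u=1.365173  f(a)=+2.511e-02  f'(a)=-2.034e+00  a ← 3.677922 − (+2.511e-02/-2.034e+00) = 3.690266
iter 3: u=1.360607  f(a)=+1.406e-04  f'(a)=-2.011e+00  a ← 3.690266 − (+1.406e-04/-2.011e+00) = 3.690336
iter 4: u=1.360581  f(a)=+4.465e-09  f'(a)=-2.011e+00  a ← 3.690336 − (+4.465e-09/-2.011e+00) = 3.690336
iter 5: u=1.360581  f(a)=+1.776e-15  f'(a)=-2.011e+00  a ← 3.690336 − (+1.776e-15/-2.011e+00) = 3.690336
converged: |Δa| < 1e-12 after 5 iterations
sag = a·(cosh(S/(2a)) − 1) = 3.690336·(cosh(1.360581) − 1) = 3.976279
T_max/T_min = cosh(S/(2a)) = 2.077484

a=3.690 sag=3.976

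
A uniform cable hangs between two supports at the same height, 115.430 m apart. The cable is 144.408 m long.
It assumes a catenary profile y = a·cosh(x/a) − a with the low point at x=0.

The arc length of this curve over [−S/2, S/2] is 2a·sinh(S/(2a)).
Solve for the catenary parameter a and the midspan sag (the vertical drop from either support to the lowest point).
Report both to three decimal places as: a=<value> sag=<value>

a=48.703 sag=38.391

seed: a₀ = √(S³/(24(L−S))) = √(115.430³/(24·28.978)) = 47.026019
iter 1: u=1.227299  f(a)=+2.262e+00  f'(a)=-1.428e+00  a ← 47.026019 − (+2.262e+00/-1.428e+00) = 48.609936
iter 2: u=1.187309  f(a)=+1.193e-01  f'(a)=-1.281e+00  a ← 48.609936 − (+1.193e-01/-1.281e+00) = 48.703069
iter 3: u=1.185038  f(a)=+3.729e-04  f'(a)=-1.273e+00  a ← 48.703069 − (+3.729e-04/-1.273e+00) = 48.703362
iter 4: u=1.185031  f(a)=+3.666e-09  f'(a)=-1.273e+00  a ← 48.703362 − (+3.666e-09/-1.273e+00) = 48.703362
iter 5: u=1.185031  f(a)=+2.842e-14  f'(a)=-1.273e+00  a ← 48.703362 − (+2.842e-14/-1.273e+00) = 48.703362
converged: |Δa| < 1e-12 after 5 iterations
sag = a·(cosh(S/(2a)) − 1) = 48.703362·(cosh(1.185031) − 1) = 38.391041
T_max/T_min = cosh(S/(2a)) = 1.788263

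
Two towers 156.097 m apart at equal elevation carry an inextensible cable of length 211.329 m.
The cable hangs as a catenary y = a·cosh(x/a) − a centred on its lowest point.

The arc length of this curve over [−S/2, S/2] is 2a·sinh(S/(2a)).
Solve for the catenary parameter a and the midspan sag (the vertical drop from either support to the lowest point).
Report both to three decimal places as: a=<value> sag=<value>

a=56.205 sag=63.478

seed: a₀ = √(S³/(24(L−S))) = √(156.097³/(24·55.232)) = 53.566199
iter 1: u=1.457048  f(a)=+6.168e+00  f'(a)=-2.535e+00  a ← 53.566199 − (+6.168e+00/-2.535e+00) = 55.999827
iter 2: u=1.393728  f(a)=+4.453e-01  f'(a)=-2.181e+00  a ← 55.999827 − (+4.453e-01/-2.181e+00) = 56.204011
iter 3: u=1.388664  f(a)=+2.719e-03  f'(a)=-2.154e+00  a ← 56.204011 − (+2.719e-03/-2.154e+00) = 56.205273
iter 4: u=1.388633  f(a)=+1.028e-07  f'(a)=-2.154e+00  a ← 56.205273 − (+1.028e-07/-2.154e+00) = 56.205273
iter 5: u=1.388633  f(a)=+2.842e-14  f'(a)=-2.154e+00  a ← 56.205273 − (+2.842e-14/-2.154e+00) = 56.205273
converged: |Δa| < 1e-12 after 5 iterations
sag = a·(cosh(S/(2a)) − 1) = 56.205273·(cosh(1.388633) − 1) = 63.477722
T_max/T_min = cosh(S/(2a)) = 2.129391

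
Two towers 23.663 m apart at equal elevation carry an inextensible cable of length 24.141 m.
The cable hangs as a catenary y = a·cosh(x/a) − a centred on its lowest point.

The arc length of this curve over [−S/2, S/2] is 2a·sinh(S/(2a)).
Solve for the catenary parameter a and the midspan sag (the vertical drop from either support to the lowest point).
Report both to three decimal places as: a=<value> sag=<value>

seed: a₀ = √(S³/(24(L−S))) = √(23.663³/(24·0.478)) = 33.984833
iter 1: u=0.348141  f(a)=+2.905e-03  f'(a)=-2.847e-02  a ← 33.984833 − (+2.905e-03/-2.847e-02) = 34.086864
iter 2: u=0.347099  f(a)=+1.314e-05  f'(a)=-2.822e-02  a ← 34.086864 − (+1.314e-05/-2.822e-02) = 34.087330
iter 3: u=0.347094  f(a)=+2.712e-10  f'(a)=-2.821e-02  a ← 34.087330 − (+2.712e-10/-2.821e-02) = 34.087330
iter 4: u=0.347094  f(a)=+0.000e+00  f'(a)=-2.821e-02  a ← 34.087330 − (+0.000e+00/-2.821e-02) = 34.087330
converged: |Δa| < 1e-12 after 4 iterations
sag = a·(cosh(S/(2a)) − 1) = 34.087330·(cosh(0.347094) − 1) = 2.074017
T_max/T_min = cosh(S/(2a)) = 1.060844

a=34.087 sag=2.074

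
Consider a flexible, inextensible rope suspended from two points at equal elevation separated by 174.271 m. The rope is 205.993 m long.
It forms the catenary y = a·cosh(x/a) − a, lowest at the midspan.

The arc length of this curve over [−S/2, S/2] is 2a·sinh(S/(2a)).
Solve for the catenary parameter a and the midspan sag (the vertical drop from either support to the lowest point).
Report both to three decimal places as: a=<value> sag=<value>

seed: a₀ = √(S³/(24(L−S))) = √(174.271³/(24·31.722)) = 83.378060
iter 1: u=1.045065  f(a)=+1.778e+00  f'(a)=-8.473e-01  a ← 83.378060 − (+1.778e+00/-8.473e-01) = 85.476425
iter 2: u=1.019410  f(a)=+6.933e-02  f'(a)=-7.824e-01  a ← 85.476425 − (+6.933e-02/-7.824e-01) = 85.565039
iter 3: u=1.018354  f(a)=+1.149e-04  f'(a)=-7.798e-01  a ← 85.565039 − (+1.149e-04/-7.798e-01) = 85.565187
iter 4: u=1.018352  f(a)=+3.167e-10  f'(a)=-7.798e-01  a ← 85.565187 − (+3.167e-10/-7.798e-01) = 85.565187
iter 5: u=1.018352  f(a)=+0.000e+00  f'(a)=-7.798e-01  a ← 85.565187 − (+0.000e+00/-7.798e-01) = 85.565187
converged: |Δa| < 1e-12 after 5 iterations
sag = a·(cosh(S/(2a)) − 1) = 85.565187·(cosh(1.018352) − 1) = 48.336569
T_max/T_min = cosh(S/(2a)) = 1.564909

a=85.565 sag=48.337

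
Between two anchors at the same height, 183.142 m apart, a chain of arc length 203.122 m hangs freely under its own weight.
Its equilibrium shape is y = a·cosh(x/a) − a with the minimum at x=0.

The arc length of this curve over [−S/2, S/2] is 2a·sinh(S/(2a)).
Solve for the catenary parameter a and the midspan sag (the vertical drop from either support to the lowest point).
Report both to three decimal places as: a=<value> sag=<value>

seed: a₀ = √(S³/(24(L−S))) = √(183.142³/(24·19.980)) = 113.182313
iter 1: u=0.809058  f(a)=+6.642e-01  f'(a)=-3.767e-01  a ← 113.182313 − (+6.642e-01/-3.767e-01) = 114.945457
iter 2: u=0.796647  f(a)=+1.584e-02  f'(a)=-3.589e-01  a ← 114.945457 − (+1.584e-02/-3.589e-01) = 114.989583
iter 3: u=0.796342  f(a)=+9.494e-06  f'(a)=-3.585e-01  a ← 114.989583 − (+9.494e-06/-3.585e-01) = 114.989609
iter 4: u=0.796342  f(a)=+3.439e-12  f'(a)=-3.585e-01  a ← 114.989609 − (+3.439e-12/-3.585e-01) = 114.989609
converged: |Δa| < 1e-12 after 4 iterations
sag = a·(cosh(S/(2a)) − 1) = 114.989609·(cosh(0.796342) − 1) = 38.428926
T_max/T_min = cosh(S/(2a)) = 1.334195

a=114.990 sag=38.429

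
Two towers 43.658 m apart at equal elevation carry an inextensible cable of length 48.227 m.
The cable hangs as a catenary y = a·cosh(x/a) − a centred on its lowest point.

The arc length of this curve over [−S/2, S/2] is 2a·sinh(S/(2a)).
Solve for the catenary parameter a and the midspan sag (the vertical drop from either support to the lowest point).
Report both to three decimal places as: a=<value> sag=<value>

seed: a₀ = √(S³/(24(L−S))) = √(43.658³/(24·4.569)) = 27.547333
iter 1: u=0.792418  f(a)=+1.456e-01  f'(a)=-3.530e-01  a ← 27.547333 − (+1.456e-01/-3.530e-01) = 27.959809
iter 2: u=0.780728  f(a)=+3.335e-03  f'(a)=-3.370e-01  a ← 27.959809 − (+3.335e-03/-3.370e-01) = 27.969704
iter 3: u=0.780452  f(a)=+1.840e-06  f'(a)=-3.366e-01  a ← 27.969704 − (+1.840e-06/-3.366e-01) = 27.969710
iter 4: u=0.780451  f(a)=+5.684e-13  f'(a)=-3.366e-01  a ← 27.969710 − (+5.684e-13/-3.366e-01) = 27.969710
converged: |Δa| < 1e-12 after 4 iterations
sag = a·(cosh(S/(2a)) − 1) = 27.969710·(cosh(0.780451) − 1) = 8.959487
T_max/T_min = cosh(S/(2a)) = 1.320328

a=27.970 sag=8.959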